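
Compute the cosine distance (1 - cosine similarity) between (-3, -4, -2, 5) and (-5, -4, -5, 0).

With u = (-3, -4, -2, 5), v = (-5, -4, -5, 0):
u·v = (-3)·(-5) + (-4)·(-4) + (-2)·(-5) + 5·0 = 15 + 16 + 10 + 0 = 41.
|u| = √((-3)² + (-4)² + (-2)² + 5²) = √54, |v| = √((-5)² + (-4)² + (-5)² + 0²) = √66, so |u||v| = √(54·66) = √3564.
cos θ = (u·v)/(|u||v|) = 41/√3564 ≈ 0.6868
Cosine distance = 1 - cos θ ≈ 1 - 0.6868 = 0.3132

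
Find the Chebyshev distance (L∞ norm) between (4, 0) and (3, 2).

max(|x_i - y_i|) = max(|4 - 3|, |0 - 2|) = max(1, 2) = 2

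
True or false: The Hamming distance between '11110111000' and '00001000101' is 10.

Differing positions: 1, 2, 3, 4, 5, 6, 7, 8, 9, 11. Hamming distance = 10, so the claim is true.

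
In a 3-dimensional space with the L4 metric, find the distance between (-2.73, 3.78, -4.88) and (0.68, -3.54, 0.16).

(Σ|x_i - y_i|^4)^(1/4) = (|-2.73 - 0.68|^4 + |3.78 - (-3.54)|^4 + |-4.88 - 0.16|^4)^(1/4)
= (3.41^4 + 7.32^4 + 5.04^4)^(1/4) ≈ (135.2127 + 2871.0736 + 645.2413)^(1/4) = (3651.5276)^(1/4) ≈ 7.7735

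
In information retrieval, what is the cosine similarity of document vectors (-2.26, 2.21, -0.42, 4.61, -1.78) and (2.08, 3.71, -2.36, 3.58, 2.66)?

With u = (-2.26, 2.21, -0.42, 4.61, -1.78), v = (2.08, 3.71, -2.36, 3.58, 2.66):
u·v = (-2.26)·2.08 + 2.21·3.71 + (-0.42)·(-2.36) + 4.61·3.58 + (-1.78)·2.66 = (-4.7008) + 8.1991 + 0.9912 + 16.5038 + (-4.7348) = 16.2585.
|u| = √((-2.26)² + 2.21² + (-0.42)² + 4.61² + (-1.78)²) = √(5.1076 + 4.8841 + 0.1764 + 21.2521 + 3.1684) = √34.5886, |v| = √(2.08² + 3.71² + (-2.36)² + 3.58² + 2.66²) = √(4.3264 + 13.7641 + 5.5696 + 12.8164 + 7.0756) = √43.5521.
cos θ = (u·v)/(|u||v|) = 16.2585/(√34.5886·√43.5521) ≈ 0.4189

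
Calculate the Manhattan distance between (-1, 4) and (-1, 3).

Σ|x_i - y_i| = |-1 - (-1)| + |4 - 3| = 0 + 1 = 1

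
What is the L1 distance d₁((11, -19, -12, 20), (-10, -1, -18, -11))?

Σ|x_i - y_i| = |11 - (-10)| + |-19 - (-1)| + |-12 - (-18)| + |20 - (-11)| = 21 + 18 + 6 + 31 = 76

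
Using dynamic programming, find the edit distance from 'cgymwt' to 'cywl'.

Let D[i][j] be the edit distance between the first i characters of 'cgymwt' and the first j characters of 'cywl', with D[i][0] = i, D[0][j] = j, and D[i][j] = D[i-1][j-1] if the characters match, else 1 + min(D[i-1][j], D[i][j-1], D[i-1][j-1]). Filling the table (rows: prefixes of 'cgymwt', columns: prefixes of 'cywl'):
     ε  c  y  w  l
  ε  0  1  2  3  4
  c  1  0  1  2  3
  g  2  1  1  2  3
  y  3  2  1  2  3
  m  4  3  2  2  3
  w  5  4  3  2  3
  t  6  5  4  3  3
The bottom-right entry gives D[6][4] = 3, so no sequence of fewer than 3 edits works. Backtracking through the table gives one optimal edit sequence (3 edits):
  cgymwt → cymwt (del g @2)
  cymwt → cywt (del m @3)
  cywt → cywl (sub t→l @4)
Edit distance = 3.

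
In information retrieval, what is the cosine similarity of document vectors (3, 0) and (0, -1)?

With u = (3, 0), v = (0, -1):
u·v = 3·0 + 0·(-1) = 0 + 0 = 0.
|u| = √(3² + 0²) = √9, |v| = √(0² + (-1)²) = √1, so |u||v| = √(9·1) = √9 = 3.
cos θ = (u·v)/(|u||v|) = 0/3 = 0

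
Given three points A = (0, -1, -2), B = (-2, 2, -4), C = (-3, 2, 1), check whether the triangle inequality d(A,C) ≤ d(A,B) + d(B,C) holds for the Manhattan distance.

d(A,B) = 2 + 3 + 2 = 7, d(B,C) = 1 + 0 + 5 = 6, d(A,C) = 3 + 3 + 3 = 9.
d(A,C) = 9 ≤ 7 + 6 = 13. Triangle inequality is satisfied.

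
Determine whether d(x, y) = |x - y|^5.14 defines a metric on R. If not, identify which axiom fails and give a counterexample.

No. d(x,y) = |x-y|^5.14 fails the triangle inequality since p = 5.14 > 1. Counterexample: x = -2, y = 1, z = 10. d(x,z) = |-2 - 10|^5.14 = 12^5.14 ≈ 352364.0595, but d(x,y) + d(y,z) = 3^5.14 + 9^5.14 ≈ 283.4022 + 80316.8188 = 80600.221. Since 352364.0595 > 80600.221, the triangle inequality is violated.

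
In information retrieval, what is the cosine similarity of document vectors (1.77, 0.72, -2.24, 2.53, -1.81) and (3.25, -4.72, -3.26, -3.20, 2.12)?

With u = (1.77, 0.72, -2.24, 2.53, -1.81), v = (3.25, -4.72, -3.26, -3.20, 2.12):
u·v = 1.77·3.25 + 0.72·(-4.72) + (-2.24)·(-3.26) + 2.53·(-3.2) + (-1.81)·2.12 = 5.7525 + (-3.3984) + 7.3024 + (-8.096) + (-3.8372) = -2.2767.
|u| = √(1.77² + 0.72² + (-2.24)² + 2.53² + (-1.81)²) = √(3.1329 + 0.5184 + 5.0176 + 6.4009 + 3.2761) = √18.3459, |v| = √(3.25² + (-4.72)² + (-3.26)² + (-3.2)² + 2.12²) = √(10.5625 + 22.2784 + 10.6276 + 10.24 + 4.4944) = √58.2029.
cos θ = (u·v)/(|u||v|) = -2.2767/(√18.3459·√58.2029) ≈ -0.0697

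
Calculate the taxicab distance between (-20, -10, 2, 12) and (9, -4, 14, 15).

Σ|x_i - y_i| = |-20 - 9| + |-10 - (-4)| + |2 - 14| + |12 - 15| = 29 + 6 + 12 + 3 = 50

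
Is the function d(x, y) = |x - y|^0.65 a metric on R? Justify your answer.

Yes. With 0 < p = 0.65 ≤ 1, d(x,y) = |x-y|^0.65 is a metric on R. Non-negativity and symmetry are immediate; |x-y|^0.65 = 0 ⟺ |x-y| = 0 ⟺ x = y. For the triangle inequality, the function t ↦ t^0.65 is subadditive on [0,∞) when p ≤ 1, so |x-z|^0.65 ≤ (|x-y| + |y-z|)^0.65 ≤ |x-y|^0.65 + |y-z|^0.65.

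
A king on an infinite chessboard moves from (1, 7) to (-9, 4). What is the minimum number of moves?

max(|x_i - y_i|) = max(|1 - (-9)|, |7 - 4|) = max(10, 3) = 10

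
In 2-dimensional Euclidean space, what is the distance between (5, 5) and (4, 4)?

√(Σ(x_i - y_i)²) = √((5 - 4)² + (5 - 4)²)
= √(1² + 1²) = √(1 + 1) = √2 ≈ 1.4142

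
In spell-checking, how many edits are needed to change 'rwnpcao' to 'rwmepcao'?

Let D[i][j] be the edit distance between the first i characters of 'rwnpcao' and the first j characters of 'rwmepcao', with D[i][0] = i, D[0][j] = j, and D[i][j] = D[i-1][j-1] if the characters match, else 1 + min(D[i-1][j], D[i][j-1], D[i-1][j-1]). Filling the table (rows: prefixes of 'rwnpcao', columns: prefixes of 'rwmepcao'):
     ε  r  w  m  e  p  c  a  o
  ε  0  1  2  3  4  5  6  7  8
  r  1  0  1  2  3  4  5  6  7
  w  2  1  0  1  2  3  4  5  6
  n  3  2  1  1  2  3  4  5  6
  p  4  3  2  2  2  2  3  4  5
  c  5  4  3  3  3  3  2  3  4
  a  6  5  4  4  4  4  3  2  3
  o  7  6  5  5  5  5  4  3  2
The bottom-right entry gives D[7][8] = 2, so no sequence of fewer than 2 edits works. Backtracking through the table gives one optimal edit sequence (2 edits):
  rwnpcao → rwmnpcao (ins m @3)
  rwmnpcao → rwmepcao (sub n→e @4)
Edit distance = 2.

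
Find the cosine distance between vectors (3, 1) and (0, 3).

With u = (3, 1), v = (0, 3):
u·v = 3·0 + 1·3 = 0 + 3 = 3.
|u| = √(3² + 1²) = √10, |v| = √(0² + 3²) = √9, so |u||v| = √(10·9) = √90.
cos θ = (u·v)/(|u||v|) = 3/√90 ≈ 0.3162
Cosine distance = 1 - cos θ ≈ 1 - 0.3162 = 0.6838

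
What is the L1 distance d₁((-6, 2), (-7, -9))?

Σ|x_i - y_i| = |-6 - (-7)| + |2 - (-9)| = 1 + 11 = 12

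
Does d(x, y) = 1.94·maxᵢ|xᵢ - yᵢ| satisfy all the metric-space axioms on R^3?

Yes. The L∞ (Chebyshev) norm induces a metric on R^3, and multiplying a metric by a positive constant 1.94 > 0 preserves all four axioms: non-negativity (1.94·||x-y|| ≥ 0), identity (1.94·||x-y|| = 0 ⟺ ||x-y|| = 0 ⟺ x = y), symmetry (||x-y|| = ||y-x||), and the triangle inequality (1.94·||x-z|| ≤ 1.94·||x-y|| + 1.94·||y-z||). So d is a metric.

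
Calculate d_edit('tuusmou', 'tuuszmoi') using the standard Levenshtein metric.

Let D[i][j] be the edit distance between the first i characters of 'tuusmou' and the first j characters of 'tuuszmoi', with D[i][0] = i, D[0][j] = j, and D[i][j] = D[i-1][j-1] if the characters match, else 1 + min(D[i-1][j], D[i][j-1], D[i-1][j-1]). Filling the table (rows: prefixes of 'tuusmou', columns: prefixes of 'tuuszmoi'):
     ε  t  u  u  s  z  m  o  i
  ε  0  1  2  3  4  5  6  7  8
  t  1  0  1  2  3  4  5  6  7
  u  2  1  0  1  2  3  4  5  6
  u  3  2  1  0  1  2  3  4  5
  s  4  3  2  1  0  1  2  3  4
  m  5  4  3  2  1  1  1  2  3
  o  6  5  4  3  2  2  2  1  2
  u  7  6  5  4  3  3  3  2  2
The bottom-right entry gives D[7][8] = 2, so no sequence of fewer than 2 edits works. Backtracking through the table gives one optimal edit sequence (2 edits):
  tuusmou → tuuszmou (ins z @5)
  tuuszmou → tuuszmoi (sub u→i @8)
Edit distance = 2.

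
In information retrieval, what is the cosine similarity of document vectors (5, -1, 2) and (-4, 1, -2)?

With u = (5, -1, 2), v = (-4, 1, -2):
u·v = 5·(-4) + (-1)·1 + 2·(-2) = (-20) + (-1) + (-4) = -25.
|u| = √(5² + (-1)² + 2²) = √30, |v| = √((-4)² + 1² + (-2)²) = √21, so |u||v| = √(30·21) = √630.
cos θ = (u·v)/(|u||v|) = -25/√630 ≈ -0.996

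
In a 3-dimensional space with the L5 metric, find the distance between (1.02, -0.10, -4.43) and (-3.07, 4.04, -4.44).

(Σ|x_i - y_i|^5)^(1/5) = (|1.02 - (-3.07)|^5 + |-0.1 - 4.04|^5 + |-4.43 - (-4.44)|^5)^(1/5)
= (4.09^5 + 4.14^5 + 0.01^5)^(1/5) ≈ (1144.502 + 1216.1908 + 0)^(1/5) = (2360.6928)^(1/5) ≈ 4.7272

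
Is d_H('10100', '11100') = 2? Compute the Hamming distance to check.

Differing positions: 2. Hamming distance = 1, so the claim that d_H = 2 is false.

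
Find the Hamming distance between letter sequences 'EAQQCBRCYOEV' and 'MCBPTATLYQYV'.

Differing positions: 1, 2, 3, 4, 5, 6, 7, 8, 10, 11. Hamming distance = 10.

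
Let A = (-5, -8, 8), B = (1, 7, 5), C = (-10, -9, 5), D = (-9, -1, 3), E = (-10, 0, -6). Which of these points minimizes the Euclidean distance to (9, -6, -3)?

Distances: d(A) ≈ 17.9165, d(B) ≈ 17.2337, d(C) ≈ 20.8327, d(D) ≈ 19.6214, d(E) ≈ 20.1494. Nearest: B = (1, 7, 5) with distance 17.2337.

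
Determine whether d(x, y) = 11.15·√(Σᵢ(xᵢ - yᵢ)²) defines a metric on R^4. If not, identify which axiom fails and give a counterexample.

Yes. The L2 (Euclidean) norm induces a metric on R^4, and multiplying a metric by a positive constant 11.15 > 0 preserves all four axioms: non-negativity (11.15·||x-y|| ≥ 0), identity (11.15·||x-y|| = 0 ⟺ ||x-y|| = 0 ⟺ x = y), symmetry (||x-y|| = ||y-x||), and the triangle inequality (11.15·||x-z|| ≤ 11.15·||x-y|| + 11.15·||y-z||). So d is a metric.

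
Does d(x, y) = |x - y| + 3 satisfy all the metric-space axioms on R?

No. d fails identity of indiscernibles (specifically d(x,x) = 0): d(0, 0) = |0 - 0| + 3 = 0 + 3 = 3 ≠ 0.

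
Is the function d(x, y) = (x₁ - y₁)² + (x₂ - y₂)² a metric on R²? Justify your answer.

No. The squared Euclidean distance fails the triangle inequality. Counterexample: x = (0, 0), y = (1, 2), z = (2, 4). d(x,z) = 2² + 4² = 20, but d(x,y) + d(y,z) = (1² + 2²) + (1² + 2²) = 5 + 5 = 10. Since 20 > 10, the triangle inequality is violated. (Note: √d, the ordinary Euclidean distance, IS a metric.)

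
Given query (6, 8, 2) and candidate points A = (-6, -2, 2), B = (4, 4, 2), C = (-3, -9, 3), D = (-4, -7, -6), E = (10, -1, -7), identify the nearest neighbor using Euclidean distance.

Distances: d(A) ≈ 15.6205, d(B) ≈ 4.4721, d(C) ≈ 19.2614, d(D) ≈ 19.7231, d(E) ≈ 13.3417. Nearest: B = (4, 4, 2) with distance 4.4721.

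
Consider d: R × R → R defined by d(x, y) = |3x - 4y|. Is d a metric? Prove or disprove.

No. d fails symmetry: d(2, 4) = |3·2 - 4·4| = |-10| = 10, but d(4, 2) = |3·4 - 4·2| = |4| = 4. Since 10 ≠ 4, d(x,y) ≠ d(y,x) in general.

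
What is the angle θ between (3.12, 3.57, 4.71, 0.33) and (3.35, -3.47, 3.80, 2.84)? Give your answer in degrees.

With u = (3.12, 3.57, 4.71, 0.33), v = (3.35, -3.47, 3.80, 2.84):
u·v = 3.12·3.35 + 3.57·(-3.47) + 4.71·3.8 + 0.33·2.84 = 10.452 + (-12.3879) + 17.898 + 0.9372 = 16.8993.
|u| = √(3.12² + 3.57² + 4.71² + 0.33²) = √(9.7344 + 12.7449 + 22.1841 + 0.1089) = √44.7723, |v| = √(3.35² + (-3.47)² + 3.8² + 2.84²) = √(11.2225 + 12.0409 + 14.44 + 8.0656) = √45.769.
cos θ = (u·v)/(|u||v|) = 16.8993/(√44.7723·√45.769) ≈ 0.373317
θ = arccos(0.373317) ≈ 68.08°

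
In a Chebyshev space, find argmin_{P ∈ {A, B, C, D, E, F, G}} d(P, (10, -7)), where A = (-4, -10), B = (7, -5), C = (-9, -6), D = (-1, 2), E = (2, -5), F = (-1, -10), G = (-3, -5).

Distances: d(A) = 14, d(B) = 3, d(C) = 19, d(D) = 11, d(E) = 8, d(F) = 11, d(G) = 13. Nearest: B = (7, -5) with distance 3.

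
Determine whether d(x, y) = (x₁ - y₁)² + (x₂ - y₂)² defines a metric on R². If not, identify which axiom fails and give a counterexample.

No. The squared Euclidean distance fails the triangle inequality. Counterexample: x = (0, 0), y = (4, 4), z = (8, 8). d(x,z) = 8² + 8² = 128, but d(x,y) + d(y,z) = (4² + 4²) + (4² + 4²) = 32 + 32 = 64. Since 128 > 64, the triangle inequality is violated. (Note: √d, the ordinary Euclidean distance, IS a metric.)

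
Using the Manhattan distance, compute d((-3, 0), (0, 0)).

Σ|x_i - y_i| = |-3 - 0| + |0 - 0| = 3 + 0 = 3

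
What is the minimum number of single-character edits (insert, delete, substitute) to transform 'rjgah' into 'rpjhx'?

Let D[i][j] be the edit distance between the first i characters of 'rjgah' and the first j characters of 'rpjhx', with D[i][0] = i, D[0][j] = j, and D[i][j] = D[i-1][j-1] if the characters match, else 1 + min(D[i-1][j], D[i][j-1], D[i-1][j-1]). Filling the table (rows: prefixes of 'rjgah', columns: prefixes of 'rpjhx'):
     ε  r  p  j  h  x
  ε  0  1  2  3  4  5
  r  1  0  1  2  3  4
  j  2  1  1  1  2  3
  g  3  2  2  2  2  3
  a  4  3  3  3  3  3
  h  5  4  4  4  3  4
The bottom-right entry gives D[5][5] = 4, so no sequence of fewer than 4 edits works. Backtracking through the table gives one optimal edit sequence (4 edits):
  rjgah → rpgah (sub j→p @2)
  rpgah → rpjah (sub g→j @3)
  rpjah → rpjhh (sub a→h @4)
  rpjhh → rpjhx (sub h→x @5)
Edit distance = 4.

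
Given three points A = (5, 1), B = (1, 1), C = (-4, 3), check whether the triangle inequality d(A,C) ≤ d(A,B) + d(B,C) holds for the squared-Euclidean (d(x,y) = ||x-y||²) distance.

d(A,B) = 4² + 0² = 16, d(B,C) = 5² + 2² = 29, d(A,C) = 9² + 2² = 85.
d(A,C) = 85 > 16 + 29 = 45. Triangle inequality is VIOLATED. (Squared-Euclidean is not a metric — this is a counterexample.)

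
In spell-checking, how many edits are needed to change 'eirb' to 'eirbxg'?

Let D[i][j] be the edit distance between the first i characters of 'eirb' and the first j characters of 'eirbxg', with D[i][0] = i, D[0][j] = j, and D[i][j] = D[i-1][j-1] if the characters match, else 1 + min(D[i-1][j], D[i][j-1], D[i-1][j-1]). Filling the table (rows: prefixes of 'eirb', columns: prefixes of 'eirbxg'):
     ε  e  i  r  b  x  g
  ε  0  1  2  3  4  5  6
  e  1  0  1  2  3  4  5
  i  2  1  0  1  2  3  4
  r  3  2  1  0  1  2  3
  b  4  3  2  1  0  1  2
The bottom-right entry gives D[4][6] = 2, so no sequence of fewer than 2 edits works. Backtracking through the table gives one optimal edit sequence (2 edits):
  eirb → eirbx (ins x @5)
  eirbx → eirbxg (ins g @6)
Edit distance = 2.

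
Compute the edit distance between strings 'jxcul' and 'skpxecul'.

Let D[i][j] be the edit distance between the first i characters of 'jxcul' and the first j characters of 'skpxecul', with D[i][0] = i, D[0][j] = j, and D[i][j] = D[i-1][j-1] if the characters match, else 1 + min(D[i-1][j], D[i][j-1], D[i-1][j-1]). Filling the table (rows: prefixes of 'jxcul', columns: prefixes of 'skpxecul'):
     ε  s  k  p  x  e  c  u  l
  ε  0  1  2  3  4  5  6  7  8
  j  1  1  2  3  4  5  6  7  8
  x  2  2  2  3  3  4  5  6  7
  c  3  3  3  3  4  4  4  5  6
  u  4  4  4  4  4  5  5  4  5
  l  5  5  5  5  5  5  6  5  4
The bottom-right entry gives D[5][8] = 4, so no sequence of fewer than 4 edits works. Backtracking through the table gives one optimal edit sequence (4 edits):
  jxcul → sjxcul (ins s @1)
  sjxcul → skjxcul (ins k @2)
  skjxcul → skpxcul (sub j→p @3)
  skpxcul → skpxecul (ins e @5)
Edit distance = 4.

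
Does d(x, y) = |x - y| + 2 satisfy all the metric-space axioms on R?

No. d fails identity of indiscernibles (specifically d(x,x) = 0): d(-3, -3) = |-3 - (-3)| + 2 = 0 + 2 = 2 ≠ 0.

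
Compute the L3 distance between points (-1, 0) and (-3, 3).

(Σ|x_i - y_i|^3)^(1/3) = (|-1 - (-3)|^3 + |0 - 3|^3)^(1/3)
= (2^3 + 3^3)^(1/3) = (8 + 27)^(1/3) = (35)^(1/3) ≈ 3.2711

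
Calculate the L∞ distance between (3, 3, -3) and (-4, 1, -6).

max(|x_i - y_i|) = max(|3 - (-4)|, |3 - 1|, |-3 - (-6)|) = max(7, 2, 3) = 7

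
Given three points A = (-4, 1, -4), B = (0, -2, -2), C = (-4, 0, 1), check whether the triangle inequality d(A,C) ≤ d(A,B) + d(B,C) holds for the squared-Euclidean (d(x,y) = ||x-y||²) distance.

d(A,B) = 4² + 3² + 2² = 29, d(B,C) = 4² + 2² + 3² = 29, d(A,C) = 0² + 1² + 5² = 26.
d(A,C) = 26 ≤ 29 + 29 = 58. Triangle inequality is satisfied.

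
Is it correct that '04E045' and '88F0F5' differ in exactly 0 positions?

Differing positions: 1, 2, 3, 5. Hamming distance = 4, so the claim that d_H = 0 is false.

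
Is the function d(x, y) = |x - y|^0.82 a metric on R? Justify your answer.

Yes. With 0 < p = 0.82 ≤ 1, d(x,y) = |x-y|^0.82 is a metric on R. Non-negativity and symmetry are immediate; |x-y|^0.82 = 0 ⟺ |x-y| = 0 ⟺ x = y. For the triangle inequality, the function t ↦ t^0.82 is subadditive on [0,∞) when p ≤ 1, so |x-z|^0.82 ≤ (|x-y| + |y-z|)^0.82 ≤ |x-y|^0.82 + |y-z|^0.82.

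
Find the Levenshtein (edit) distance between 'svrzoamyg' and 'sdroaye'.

Let D[i][j] be the edit distance between the first i characters of 'svrzoamyg' and the first j characters of 'sdroaye', with D[i][0] = i, D[0][j] = j, and D[i][j] = D[i-1][j-1] if the characters match, else 1 + min(D[i-1][j], D[i][j-1], D[i-1][j-1]). Filling the table (rows: prefixes of 'svrzoamyg', columns: prefixes of 'sdroaye'):
     ε  s  d  r  o  a  y  e
  ε  0  1  2  3  4  5  6  7
  s  1  0  1  2  3  4  5  6
  v  2  1  1  2  3  4  5  6
  r  3  2  2  1  2  3  4  5
  z  4  3  3  2  2  3  4  5
  o  5  4  4  3  2  3  4  5
  a  6  5  5  4  3  2  3  4
  m  7  6  6  5  4  3  3  4
  y  8  7  7  6  5  4  3  4
  g  9  8  8  7  6  5  4  4
The bottom-right entry gives D[9][7] = 4, so no sequence of fewer than 4 edits works. Backtracking through the table gives one optimal edit sequence (4 edits):
  svrzoamyg → sdrzoamyg (sub v→d @2)
  sdrzoamyg → sdroamyg (del z @4)
  sdroamyg → sdroayg (del m @6)
  sdroayg → sdroaye (sub g→e @7)
Edit distance = 4.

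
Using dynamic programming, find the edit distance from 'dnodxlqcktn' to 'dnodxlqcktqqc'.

Let D[i][j] be the edit distance between the first i characters of 'dnodxlqcktn' and the first j characters of 'dnodxlqcktqqc', with D[i][0] = i, D[0][j] = j, and D[i][j] = D[i-1][j-1] if the characters match, else 1 + min(D[i-1][j], D[i][j-1], D[i-1][j-1]). Filling the table (rows: prefixes of 'dnodxlqcktn', columns: prefixes of 'dnodxlqcktqqc'):
     ε  d  n  o  d  x  l  q  c  k  t  q  q  c
  ε  0  1  2  3  4  5  6  7  8  9 10 11 12 13
  d  1  0  1  2  3  4  5  6  7  8  9 10 11 12
  n  2  1  0  1  2  3  4  5  6  7  8  9 10 11
  o  3  2  1  0  1  2  3  4  5  6  7  8  9 10
  d  4  3  2  1  0  1  2  3  4  5  6  7  8  9
  x  5  4  3  2  1  0  1  2  3  4  5  6  7  8
  l  6  5  4  3  2  1  0  1  2  3  4  5  6  7
  q  7  6  5  4  3  2  1  0  1  2  3  4  5  6
  c  8  7  6  5  4  3  2  1  0  1  2  3  4  5
  k  9  8  7  6  5  4  3  2  1  0  1  2  3  4
  t 10  9  8  7  6  5  4  3  2  1  0  1  2  3
  n 11 10  9  8  7  6  5  4  3  2  1  1  2  3
The bottom-right entry gives D[11][13] = 3, so no sequence of fewer than 3 edits works. Backtracking through the table gives one optimal edit sequence (3 edits):
  dnodxlqcktn → dnodxlqcktqn (ins q @11)
  dnodxlqcktqn → dnodxlqcktqqn (ins q @12)
  dnodxlqcktqqn → dnodxlqcktqqc (sub n→c @13)
Edit distance = 3.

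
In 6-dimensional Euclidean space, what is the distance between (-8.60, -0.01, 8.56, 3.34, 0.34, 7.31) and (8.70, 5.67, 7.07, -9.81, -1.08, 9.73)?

√(Σ(x_i - y_i)²) = √((-8.6 - 8.7)² + (-0.01 - 5.67)² + (8.56 - 7.07)² + (3.34 - (-9.81))² + (0.34 - (-1.08))² + (7.31 - 9.73)²)
= √((-17.3)² + (-5.68)² + 1.49² + 13.15² + 1.42² + (-2.42)²) = √(299.29 + 32.2624 + 2.2201 + 172.9225 + 2.0164 + 5.8564) = √514.5678 ≈ 22.6841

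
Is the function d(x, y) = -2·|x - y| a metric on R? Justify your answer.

No. With c = -2 < 0, d fails non-negativity: d(5, 12) = -2·|5 - 12| = -2·7 = -14 < 0.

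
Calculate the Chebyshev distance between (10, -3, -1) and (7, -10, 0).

max(|x_i - y_i|) = max(|10 - 7|, |-3 - (-10)|, |-1 - 0|) = max(3, 7, 1) = 7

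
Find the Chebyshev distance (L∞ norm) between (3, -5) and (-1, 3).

max(|x_i - y_i|) = max(|3 - (-1)|, |-5 - 3|) = max(4, 8) = 8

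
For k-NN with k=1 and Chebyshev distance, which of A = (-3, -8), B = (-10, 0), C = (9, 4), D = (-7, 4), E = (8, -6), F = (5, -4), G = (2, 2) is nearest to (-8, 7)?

Distances: d(A) = 15, d(B) = 7, d(C) = 17, d(D) = 3, d(E) = 16, d(F) = 13, d(G) = 10. Nearest: D = (-7, 4) with distance 3.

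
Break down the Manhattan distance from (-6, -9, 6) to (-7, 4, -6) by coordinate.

Σ|x_i - y_i| = |-6 - (-7)| + |-9 - 4| + |6 - (-6)| = 1 + 13 + 12 = 26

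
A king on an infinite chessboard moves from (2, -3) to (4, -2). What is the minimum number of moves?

max(|x_i - y_i|) = max(|2 - 4|, |-3 - (-2)|) = max(2, 1) = 2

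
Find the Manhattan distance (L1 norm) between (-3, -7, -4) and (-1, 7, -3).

Σ|x_i - y_i| = |-3 - (-1)| + |-7 - 7| + |-4 - (-3)| = 2 + 14 + 1 = 17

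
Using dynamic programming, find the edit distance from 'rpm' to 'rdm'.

Let D[i][j] be the edit distance between the first i characters of 'rpm' and the first j characters of 'rdm', with D[i][0] = i, D[0][j] = j, and D[i][j] = D[i-1][j-1] if the characters match, else 1 + min(D[i-1][j], D[i][j-1], D[i-1][j-1]). Filling the table (rows: prefixes of 'rpm', columns: prefixes of 'rdm'):
     ε  r  d  m
  ε  0  1  2  3
  r  1  0  1  2
  p  2  1  1  2
  m  3  2  2  1
The bottom-right entry gives D[3][3] = 1, so no sequence of fewer than 1 edit works. Backtracking through the table gives one optimal edit sequence (1 edit):
  rpm → rdm (sub p→d @2)
Edit distance = 1.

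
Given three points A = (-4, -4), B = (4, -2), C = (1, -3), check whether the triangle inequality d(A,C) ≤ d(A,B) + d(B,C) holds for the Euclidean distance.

d(A,B) = √(8² + 2²) = √68 ≈ 8.2462, d(B,C) = √(3² + 1²) = √10 ≈ 3.1623, d(A,C) = √(5² + 1²) = √26 ≈ 5.099.
d(A,C) ≈ 5.099 ≤ 8.2462 + 3.1623 = 11.4085. Triangle inequality is satisfied.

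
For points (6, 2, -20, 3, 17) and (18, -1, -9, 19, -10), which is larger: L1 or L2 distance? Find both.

L1 = |6 - 18| + |2 - (-1)| + |-20 - (-9)| + |3 - 19| + |17 - (-10)| = 12 + 3 + 11 + 16 + 27 = 69
L2 = √(12² + 3² + 11² + 16² + 27²) = √1259 ≈ 35.4824
L1 ≥ L2 always (equality iff movement is along one axis); L1 > L2 here.
Ratio L1/L2 = 69/√1259 ≈ 1.9446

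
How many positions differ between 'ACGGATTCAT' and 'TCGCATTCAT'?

Differing positions: 1, 4. Hamming distance = 2.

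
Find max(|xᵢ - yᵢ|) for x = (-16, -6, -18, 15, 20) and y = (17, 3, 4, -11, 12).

max(|x_i - y_i|) = max(|-16 - 17|, |-6 - 3|, |-18 - 4|, |15 - (-11)|, |20 - 12|) = max(33, 9, 22, 26, 8) = 33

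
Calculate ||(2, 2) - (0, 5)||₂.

√(Σ(x_i - y_i)²) = √((2 - 0)² + (2 - 5)²)
= √(2² + (-3)²) = √(4 + 9) = √13 ≈ 3.6056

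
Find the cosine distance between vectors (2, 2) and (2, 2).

With u = (2, 2), v = (2, 2):
u·v = 2·2 + 2·2 = 4 + 4 = 8.
|u| = √(2² + 2²) = √8, |v| = √(2² + 2²) = √8, so |u||v| = √(8·8) = √64 = 8.
cos θ = (u·v)/(|u||v|) = 8/8 = 1
Cosine distance = 1 - cos θ = 1 - 1 = 0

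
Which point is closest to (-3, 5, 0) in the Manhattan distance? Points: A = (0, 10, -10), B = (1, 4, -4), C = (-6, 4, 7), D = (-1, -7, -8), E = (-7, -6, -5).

Distances: d(A) = 18, d(B) = 9, d(C) = 11, d(D) = 22, d(E) = 20. Nearest: B = (1, 4, -4) with distance 9.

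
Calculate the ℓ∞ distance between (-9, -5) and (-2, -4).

max(|x_i - y_i|) = max(|-9 - (-2)|, |-5 - (-4)|) = max(7, 1) = 7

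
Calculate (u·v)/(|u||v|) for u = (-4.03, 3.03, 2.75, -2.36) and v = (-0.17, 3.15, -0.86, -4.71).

With u = (-4.03, 3.03, 2.75, -2.36), v = (-0.17, 3.15, -0.86, -4.71):
u·v = (-4.03)·(-0.17) + 3.03·3.15 + 2.75·(-0.86) + (-2.36)·(-4.71) = 0.6851 + 9.5445 + (-2.365) + 11.1156 = 18.9802.
|u| = √((-4.03)² + 3.03² + 2.75² + (-2.36)²) = √(16.2409 + 9.1809 + 7.5625 + 5.5696) = √38.5539, |v| = √((-0.17)² + 3.15² + (-0.86)² + (-4.71)²) = √(0.0289 + 9.9225 + 0.7396 + 22.1841) = √32.8751.
cos θ = (u·v)/(|u||v|) = 18.9802/(√38.5539·√32.8751) ≈ 0.5331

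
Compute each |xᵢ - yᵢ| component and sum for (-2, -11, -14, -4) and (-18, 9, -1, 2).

Σ|x_i - y_i| = |-2 - (-18)| + |-11 - 9| + |-14 - (-1)| + |-4 - 2| = 16 + 20 + 13 + 6 = 55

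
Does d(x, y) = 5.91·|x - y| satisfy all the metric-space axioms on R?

Yes. Since |x - y| is a metric on R and 5.91 > 0, the positive scalar multiple 5.91·|x - y| is also a metric: scaling by a positive constant preserves non-negativity, identity (d=0 ⟺ |x-y|=0 ⟺ x=y), symmetry, and the triangle inequality.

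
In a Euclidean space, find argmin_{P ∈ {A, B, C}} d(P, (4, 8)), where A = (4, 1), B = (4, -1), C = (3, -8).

Distances: d(A) = 7, d(B) = 9, d(C) ≈ 16.0312. Nearest: A = (4, 1) with distance 7.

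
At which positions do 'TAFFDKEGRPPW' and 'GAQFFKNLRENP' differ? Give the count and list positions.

Differing positions: 1, 3, 5, 7, 8, 10, 11, 12. Hamming distance = 8.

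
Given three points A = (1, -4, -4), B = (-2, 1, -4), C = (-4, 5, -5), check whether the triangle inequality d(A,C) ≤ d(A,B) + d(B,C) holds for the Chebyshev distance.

d(A,B) = max(3, 5, 0) = 5, d(B,C) = max(2, 4, 1) = 4, d(A,C) = max(5, 9, 1) = 9.
d(A,C) = 9 ≤ 5 + 4 = 9. Triangle inequality is satisfied.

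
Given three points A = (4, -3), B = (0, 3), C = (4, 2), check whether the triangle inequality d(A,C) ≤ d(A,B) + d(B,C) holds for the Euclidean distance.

d(A,B) = √(4² + 6²) = √52 ≈ 7.2111, d(B,C) = √(4² + 1²) = √17 ≈ 4.1231, d(A,C) = √(0² + 5²) = √25 = 5.
d(A,C) = 5 ≤ 7.2111 + 4.1231 = 11.3342. Triangle inequality is satisfied.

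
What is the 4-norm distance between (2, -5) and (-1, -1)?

(Σ|x_i - y_i|^4)^(1/4) = (|2 - (-1)|^4 + |-5 - (-1)|^4)^(1/4)
= (3^4 + 4^4)^(1/4) = (81 + 256)^(1/4) = (337)^(1/4) ≈ 4.2846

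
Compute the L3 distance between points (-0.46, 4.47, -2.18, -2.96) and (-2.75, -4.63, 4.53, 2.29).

(Σ|x_i - y_i|^3)^(1/3) = (|-0.46 - (-2.75)|^3 + |4.47 - (-4.63)|^3 + |-2.18 - 4.53|^3 + |-2.96 - 2.29|^3)^(1/3)
= (2.29^3 + 9.1^3 + 6.71^3 + 5.25^3)^(1/3) ≈ (12.009 + 753.571 + 302.1117 + 144.7031)^(1/3) = (1212.3948)^(1/3) ≈ 10.663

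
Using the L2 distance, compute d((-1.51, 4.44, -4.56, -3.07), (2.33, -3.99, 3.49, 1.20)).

(Σ|x_i - y_i|^2)^(1/2) = (|-1.51 - 2.33|^2 + |4.44 - (-3.99)|^2 + |-4.56 - 3.49|^2 + |-3.07 - 1.2|^2)^(1/2)
= (3.84^2 + 8.43^2 + 8.05^2 + 4.27^2)^(1/2) = (14.7456 + 71.0649 + 64.8025 + 18.2329)^(1/2) = (168.8459)^(1/2) ≈ 12.9941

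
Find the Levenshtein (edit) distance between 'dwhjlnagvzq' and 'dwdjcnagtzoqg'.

Let D[i][j] be the edit distance between the first i characters of 'dwhjlnagvzq' and the first j characters of 'dwdjcnagtzoqg', with D[i][0] = i, D[0][j] = j, and D[i][j] = D[i-1][j-1] if the characters match, else 1 + min(D[i-1][j], D[i][j-1], D[i-1][j-1]). Filling the table (rows: prefixes of 'dwhjlnagvzq', columns: prefixes of 'dwdjcnagtzoqg'):
     ε  d  w  d  j  c  n  a  g  t  z  o  q  g
  ε  0  1  2  3  4  5  6  7  8  9 10 11 12 13
  d  1  0  1  2  3  4  5  6  7  8  9 10 11 12
  w  2  1  0  1  2  3  4  5  6  7  8  9 10 11
  h  3  2  1  1  2  3  4  5  6  7  8  9 10 11
  j  4  3  2  2  1  2  3  4  5  6  7  8  9 10
  l  5  4  3  3  2  2  3  4  5  6  7  8  9 10
  n  6  5  4  4  3  3  2  3  4  5  6  7  8  9
  a  7  6  5  5  4  4  3  2  3  4  5  6  7  8
  g  8  7  6  6  5  5  4  3  2  3  4  5  6  7
  v  9  8  7  7  6  6  5  4  3  3  4  5  6  7
  z 10  9  8  8  7  7  6  5  4  4  3  4  5  6
  q 11 10  9  9  8  8  7  6  5  5  4  4  4  5
The bottom-right entry gives D[11][13] = 5, so no sequence of fewer than 5 edits works. Backtracking through the table gives one optimal edit sequence (5 edits):
  dwhjlnagvzq → dwdjlnagvzq (sub h→d @3)
  dwdjlnagvzq → dwdjcnagvzq (sub l→c @5)
  dwdjcnagvzq → dwdjcnagtzq (sub v→t @9)
  dwdjcnagtzq → dwdjcnagtzoq (ins o @11)
  dwdjcnagtzoq → dwdjcnagtzoqg (ins g @13)
Edit distance = 5.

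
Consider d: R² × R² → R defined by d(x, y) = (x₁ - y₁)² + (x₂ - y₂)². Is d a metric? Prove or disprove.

No. The squared Euclidean distance fails the triangle inequality. Counterexample: x = (0, 0), y = (1, 5), z = (2, 10). d(x,z) = 2² + 10² = 104, but d(x,y) + d(y,z) = (1² + 5²) + (1² + 5²) = 26 + 26 = 52. Since 104 > 52, the triangle inequality is violated. (Note: √d, the ordinary Euclidean distance, IS a metric.)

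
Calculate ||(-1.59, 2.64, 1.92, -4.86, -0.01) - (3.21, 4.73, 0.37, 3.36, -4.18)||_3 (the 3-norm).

(Σ|x_i - y_i|^3)^(1/3) = (|-1.59 - 3.21|^3 + |2.64 - 4.73|^3 + |1.92 - 0.37|^3 + |-4.86 - 3.36|^3 + |-0.01 - (-4.18)|^3)^(1/3)
= (4.8^3 + 2.09^3 + 1.55^3 + 8.22^3 + 4.17^3)^(1/3) ≈ (110.592 + 9.1293 + 3.7239 + 555.4122 + 72.5117)^(1/3) = (751.3691)^(1/3) ≈ 9.0911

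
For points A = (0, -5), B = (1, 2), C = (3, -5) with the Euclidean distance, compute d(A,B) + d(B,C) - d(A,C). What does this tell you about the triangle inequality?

d(A,B) = √(1² + 7²) = √50 ≈ 7.0711, d(B,C) = √(2² + 7²) = √53 ≈ 7.2801, d(A,C) = √(3² + 0²) = √9 = 3.
d(A,B) + d(B,C) - d(A,C) = 7.0711 + 7.2801 - 3 = 14.3512 - 3 = 11.3512 (to 4 decimal places). This is ≥ 0, so the triangle inequality holds for these points.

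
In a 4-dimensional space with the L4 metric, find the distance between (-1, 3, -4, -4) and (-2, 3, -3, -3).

(Σ|x_i - y_i|^4)^(1/4) = (|-1 - (-2)|^4 + |3 - 3|^4 + |-4 - (-3)|^4 + |-4 - (-3)|^4)^(1/4)
= (1^4 + 0^4 + 1^4 + 1^4)^(1/4) = (1 + 0 + 1 + 1)^(1/4) = (3)^(1/4) ≈ 1.3161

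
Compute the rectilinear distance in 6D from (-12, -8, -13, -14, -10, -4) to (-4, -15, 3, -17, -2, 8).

Σ|x_i - y_i| = |-12 - (-4)| + |-8 - (-15)| + |-13 - 3| + |-14 - (-17)| + |-10 - (-2)| + |-4 - 8| = 8 + 7 + 16 + 3 + 8 + 12 = 54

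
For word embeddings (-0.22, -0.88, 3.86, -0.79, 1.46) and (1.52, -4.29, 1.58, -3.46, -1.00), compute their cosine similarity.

With u = (-0.22, -0.88, 3.86, -0.79, 1.46), v = (1.52, -4.29, 1.58, -3.46, -1.00):
u·v = (-0.22)·1.52 + (-0.88)·(-4.29) + 3.86·1.58 + (-0.79)·(-3.46) + 1.46·(-1) = (-0.3344) + 3.7752 + 6.0988 + 2.7334 + (-1.46) = 10.813.
|u| = √((-0.22)² + (-0.88)² + 3.86² + (-0.79)² + 1.46²) = √(0.0484 + 0.7744 + 14.8996 + 0.6241 + 2.1316) = √18.4781, |v| = √(1.52² + (-4.29)² + 1.58² + (-3.46)² + (-1)²) = √(2.3104 + 18.4041 + 2.4964 + 11.9716 + 1) = √36.1825.
cos θ = (u·v)/(|u||v|) = 10.813/(√18.4781·√36.1825) ≈ 0.4182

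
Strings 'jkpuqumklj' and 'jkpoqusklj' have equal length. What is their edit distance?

Let D[i][j] be the edit distance between the first i characters of 'jkpuqumklj' and the first j characters of 'jkpoqusklj', with D[i][0] = i, D[0][j] = j, and D[i][j] = D[i-1][j-1] if the characters match, else 1 + min(D[i-1][j], D[i][j-1], D[i-1][j-1]). Filling the table (rows: prefixes of 'jkpuqumklj', columns: prefixes of 'jkpoqusklj'):
     ε  j  k  p  o  q  u  s  k  l  j
  ε  0  1  2  3  4  5  6  7  8  9 10
  j  1  0  1  2  3  4  5  6  7  8  9
  k  2  1  0  1  2  3  4  5  6  7  8
  p  3  2  1  0  1  2  3  4  5  6  7
  u  4  3  2  1  1  2  2  3  4  5  6
  q  5  4  3  2  2  1  2  3  4  5  6
  u  6  5  4  3  3  2  1  2  3  4  5
  m  7  6  5  4  4  3  2  2  3  4  5
  k  8  7  6  5  5  4  3  3  2  3  4
  l  9  8  7  6  6  5  4  4  3  2  3
  j 10  9  8  7  7  6  5  5  4  3  2
The bottom-right entry gives D[10][10] = 2, so no sequence of fewer than 2 edits works. Backtracking through the table gives one optimal edit sequence (2 edits):
  jkpuqumklj → jkpoqumklj (sub u→o @4)
  jkpoqumklj → jkpoqusklj (sub m→s @7)
Edit distance = 2.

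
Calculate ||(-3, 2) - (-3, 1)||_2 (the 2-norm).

(Σ|x_i - y_i|^2)^(1/2) = (|-3 - (-3)|^2 + |2 - 1|^2)^(1/2)
= (0^2 + 1^2)^(1/2) = (0 + 1)^(1/2) = (1)^(1/2) = 1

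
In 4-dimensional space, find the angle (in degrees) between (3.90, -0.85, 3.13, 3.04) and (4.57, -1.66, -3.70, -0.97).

With u = (3.90, -0.85, 3.13, 3.04), v = (4.57, -1.66, -3.70, -0.97):
u·v = 3.9·4.57 + (-0.85)·(-1.66) + 3.13·(-3.7) + 3.04·(-0.97) = 17.823 + 1.411 + (-11.581) + (-2.9488) = 4.7042.
|u| = √(3.9² + (-0.85)² + 3.13² + 3.04²) = √(15.21 + 0.7225 + 9.7969 + 9.2416) = √34.971, |v| = √(4.57² + (-1.66)² + (-3.7)² + (-0.97)²) = √(20.8849 + 2.7556 + 13.69 + 0.9409) = √38.2714.
cos θ = (u·v)/(|u||v|) = 4.7042/(√34.971·√38.2714) ≈ 0.128586
θ = arccos(0.128586) ≈ 82.61°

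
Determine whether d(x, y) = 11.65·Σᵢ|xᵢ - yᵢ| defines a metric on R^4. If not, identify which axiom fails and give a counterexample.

Yes. The L1 (Manhattan) norm induces a metric on R^4, and multiplying a metric by a positive constant 11.65 > 0 preserves all four axioms: non-negativity (11.65·||x-y|| ≥ 0), identity (11.65·||x-y|| = 0 ⟺ ||x-y|| = 0 ⟺ x = y), symmetry (||x-y|| = ||y-x||), and the triangle inequality (11.65·||x-z|| ≤ 11.65·||x-y|| + 11.65·||y-z||). So d is a metric.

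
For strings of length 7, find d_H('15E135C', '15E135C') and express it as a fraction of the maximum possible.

Differing positions: none. Hamming distance = 0. The maximum possible Hamming distance for length-7 strings is 7, so d_H/7 = 0/7 = 0.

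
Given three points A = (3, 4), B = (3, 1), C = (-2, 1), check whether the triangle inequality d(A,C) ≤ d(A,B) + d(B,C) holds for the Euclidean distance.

d(A,B) = √(0² + 3²) = √9 = 3, d(B,C) = √(5² + 0²) = √25 = 5, d(A,C) = √(5² + 3²) = √34 ≈ 5.831.
d(A,C) ≈ 5.831 ≤ 3 + 5 = 8. Triangle inequality is satisfied.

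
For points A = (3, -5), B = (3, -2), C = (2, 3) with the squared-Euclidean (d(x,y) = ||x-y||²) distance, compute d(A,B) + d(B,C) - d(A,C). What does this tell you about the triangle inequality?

d(A,B) = 0² + 3² = 9, d(B,C) = 1² + 5² = 26, d(A,C) = 1² + 8² = 65.
d(A,B) + d(B,C) - d(A,C) = 9 + 26 - 65 = 35 - 65 = -30. This is < 0, so the triangle inequality FAILS for these points (squared-Euclidean is not a metric).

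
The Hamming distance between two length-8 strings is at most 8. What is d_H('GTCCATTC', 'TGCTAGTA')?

Differing positions: 1, 2, 4, 6, 8. Hamming distance = 5. The maximum possible Hamming distance for length-8 strings is 8, so d_H/8 = 5/8 = 0.625.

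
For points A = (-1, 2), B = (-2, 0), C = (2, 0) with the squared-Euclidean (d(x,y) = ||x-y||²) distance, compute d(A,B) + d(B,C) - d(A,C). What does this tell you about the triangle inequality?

d(A,B) = 1² + 2² = 5, d(B,C) = 4² + 0² = 16, d(A,C) = 3² + 2² = 13.
d(A,B) + d(B,C) - d(A,C) = 5 + 16 - 13 = 21 - 13 = 8. This is ≥ 0, so the triangle inequality holds for these points.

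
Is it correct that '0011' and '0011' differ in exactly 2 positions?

Differing positions: none. Hamming distance = 0, so the claim that d_H = 2 is false.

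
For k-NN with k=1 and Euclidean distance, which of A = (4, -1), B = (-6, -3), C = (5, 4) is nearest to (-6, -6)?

Distances: d(A) ≈ 11.1803, d(B) = 3, d(C) ≈ 14.8661. Nearest: B = (-6, -3) with distance 3.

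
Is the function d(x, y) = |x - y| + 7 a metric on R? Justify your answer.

No. d fails identity of indiscernibles (specifically d(x,x) = 0): d(-4, -4) = |-4 - (-4)| + 7 = 0 + 7 = 7 ≠ 0.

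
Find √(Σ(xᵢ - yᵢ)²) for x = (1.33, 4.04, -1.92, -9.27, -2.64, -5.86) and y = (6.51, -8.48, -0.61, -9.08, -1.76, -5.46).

√(Σ(x_i - y_i)²) = √((1.33 - 6.51)² + (4.04 - (-8.48))² + (-1.92 - (-0.61))² + (-9.27 - (-9.08))² + (-2.64 - (-1.76))² + (-5.86 - (-5.46))²)
= √((-5.18)² + 12.52² + (-1.31)² + (-0.19)² + (-0.88)² + (-0.4)²) = √(26.8324 + 156.7504 + 1.7161 + 0.0361 + 0.7744 + 0.16) = √186.2694 ≈ 13.6481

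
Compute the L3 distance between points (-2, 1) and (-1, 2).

(Σ|x_i - y_i|^3)^(1/3) = (|-2 - (-1)|^3 + |1 - 2|^3)^(1/3)
= (1^3 + 1^3)^(1/3) = (1 + 1)^(1/3) = (2)^(1/3) ≈ 1.2599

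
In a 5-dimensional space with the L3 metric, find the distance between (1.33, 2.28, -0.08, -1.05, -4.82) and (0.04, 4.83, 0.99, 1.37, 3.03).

(Σ|x_i - y_i|^3)^(1/3) = (|1.33 - 0.04|^3 + |2.28 - 4.83|^3 + |-0.08 - 0.99|^3 + |-1.05 - 1.37|^3 + |-4.82 - 3.03|^3)^(1/3)
= (1.29^3 + 2.55^3 + 1.07^3 + 2.42^3 + 7.85^3)^(1/3) ≈ (2.1467 + 16.5814 + 1.225 + 14.1725 + 483.7366)^(1/3) = (517.8622)^(1/3) ≈ 8.0304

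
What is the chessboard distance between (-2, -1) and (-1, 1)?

max(|x_i - y_i|) = max(|-2 - (-1)|, |-1 - 1|) = max(1, 2) = 2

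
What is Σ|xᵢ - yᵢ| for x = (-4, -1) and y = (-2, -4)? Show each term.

Σ|x_i - y_i| = |-4 - (-2)| + |-1 - (-4)| = 2 + 3 = 5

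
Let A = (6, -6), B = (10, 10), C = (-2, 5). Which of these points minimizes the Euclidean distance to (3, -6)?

Distances: d(A) = 3, d(B) ≈ 17.4642, d(C) ≈ 12.083. Nearest: A = (6, -6) with distance 3.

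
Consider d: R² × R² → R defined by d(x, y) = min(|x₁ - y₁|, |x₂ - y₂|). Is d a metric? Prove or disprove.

No. d fails identity of indiscernibles: take x = (0, 0) and y = (0, 3). Then d(x,y) = min(|0 - 0|, |0 - 3|) = min(0, 3) = 0, yet x ≠ y.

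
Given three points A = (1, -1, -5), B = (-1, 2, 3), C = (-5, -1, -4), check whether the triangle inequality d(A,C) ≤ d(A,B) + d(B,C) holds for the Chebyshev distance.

d(A,B) = max(2, 3, 8) = 8, d(B,C) = max(4, 3, 7) = 7, d(A,C) = max(6, 0, 1) = 6.
d(A,C) = 6 ≤ 8 + 7 = 15. Triangle inequality is satisfied.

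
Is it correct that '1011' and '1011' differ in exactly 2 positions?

Differing positions: none. Hamming distance = 0, so the claim that d_H = 2 is false.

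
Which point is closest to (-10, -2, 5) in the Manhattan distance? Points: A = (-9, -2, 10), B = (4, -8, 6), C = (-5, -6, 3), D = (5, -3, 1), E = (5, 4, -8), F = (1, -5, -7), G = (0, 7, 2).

Distances: d(A) = 6, d(B) = 21, d(C) = 11, d(D) = 20, d(E) = 34, d(F) = 26, d(G) = 22. Nearest: A = (-9, -2, 10) with distance 6.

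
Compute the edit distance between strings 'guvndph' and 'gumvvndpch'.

Let D[i][j] be the edit distance between the first i characters of 'guvndph' and the first j characters of 'gumvvndpch', with D[i][0] = i, D[0][j] = j, and D[i][j] = D[i-1][j-1] if the characters match, else 1 + min(D[i-1][j], D[i][j-1], D[i-1][j-1]). Filling the table (rows: prefixes of 'guvndph', columns: prefixes of 'gumvvndpch'):
     ε  g  u  m  v  v  n  d  p  c  h
  ε  0  1  2  3  4  5  6  7  8  9 10
  g  1  0  1  2  3  4  5  6  7  8  9
  u  2  1  0  1  2  3  4  5  6  7  8
  v  3  2  1  1  1  2  3  4  5  6  7
  n  4  3  2  2  2  2  2  3  4  5  6
  d  5  4  3  3  3  3  3  2  3  4  5
  p  6  5  4  4  4  4  4  3  2  3  4
  h  7  6  5  5  5  5  5  4  3  3  3
The bottom-right entry gives D[7][10] = 3, so no sequence of fewer than 3 edits works. Backtracking through the table gives one optimal edit sequence (3 edits):
  guvndph → gumvndph (ins m @3)
  gumvndph → gumvvndph (ins v @4)
  gumvvndph → gumvvndpch (ins c @9)
Edit distance = 3.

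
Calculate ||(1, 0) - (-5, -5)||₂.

√(Σ(x_i - y_i)²) = √((1 - (-5))² + (0 - (-5))²)
= √(6² + 5²) = √(36 + 25) = √61 ≈ 7.8102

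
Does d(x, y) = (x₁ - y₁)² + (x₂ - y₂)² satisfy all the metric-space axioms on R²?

No. The squared Euclidean distance fails the triangle inequality. Counterexample: x = (0, 0), y = (3, 1), z = (6, 2). d(x,z) = 6² + 2² = 40, but d(x,y) + d(y,z) = (3² + 1²) + (3² + 1²) = 10 + 10 = 20. Since 40 > 20, the triangle inequality is violated. (Note: √d, the ordinary Euclidean distance, IS a metric.)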